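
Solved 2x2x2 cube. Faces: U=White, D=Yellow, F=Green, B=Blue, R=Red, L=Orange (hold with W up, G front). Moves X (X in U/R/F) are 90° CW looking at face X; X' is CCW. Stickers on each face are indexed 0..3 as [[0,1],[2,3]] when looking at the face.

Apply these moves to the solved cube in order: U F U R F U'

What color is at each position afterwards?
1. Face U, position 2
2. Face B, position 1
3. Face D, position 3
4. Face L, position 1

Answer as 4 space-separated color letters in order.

Answer: O O G Y

Derivation:
After move 1 (U): U=WWWW F=RRGG R=BBRR B=OOBB L=GGOO
After move 2 (F): F=GRGR U=WWOG R=WBWR D=RBYY L=GYOY
After move 3 (U): U=OWGW F=WBGR R=OOWR B=GYBB L=GROY
After move 4 (R): R=WORO U=OBGR F=WBGY D=RBYG B=WYWB
After move 5 (F): F=GWYB U=OBYR R=GORO D=RWYG L=GROB
After move 6 (U'): U=BROY F=GRYB R=GWRO B=GOWB L=WYOB
Query 1: U[2] = O
Query 2: B[1] = O
Query 3: D[3] = G
Query 4: L[1] = Y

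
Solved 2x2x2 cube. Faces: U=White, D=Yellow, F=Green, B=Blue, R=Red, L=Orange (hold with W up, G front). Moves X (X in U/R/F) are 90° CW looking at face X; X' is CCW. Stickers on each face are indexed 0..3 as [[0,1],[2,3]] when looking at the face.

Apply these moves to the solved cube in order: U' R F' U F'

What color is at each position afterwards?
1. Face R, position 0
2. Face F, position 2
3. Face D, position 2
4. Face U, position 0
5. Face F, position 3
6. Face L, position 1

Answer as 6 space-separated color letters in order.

Answer: O B Y R O O

Derivation:
After move 1 (U'): U=WWWW F=OOGG R=GGRR B=RRBB L=BBOO
After move 2 (R): R=RGRG U=WOWG F=OYGY D=YBYR B=WRWB
After move 3 (F'): F=YYOG U=WORR R=BGYG D=BOYR L=BGOW
After move 4 (U): U=RWRO F=BGOG R=WRYG B=BGWB L=YYOW
After move 5 (F'): F=GGBO U=RWWY R=ORBG D=YWYR L=YOOR
Query 1: R[0] = O
Query 2: F[2] = B
Query 3: D[2] = Y
Query 4: U[0] = R
Query 5: F[3] = O
Query 6: L[1] = O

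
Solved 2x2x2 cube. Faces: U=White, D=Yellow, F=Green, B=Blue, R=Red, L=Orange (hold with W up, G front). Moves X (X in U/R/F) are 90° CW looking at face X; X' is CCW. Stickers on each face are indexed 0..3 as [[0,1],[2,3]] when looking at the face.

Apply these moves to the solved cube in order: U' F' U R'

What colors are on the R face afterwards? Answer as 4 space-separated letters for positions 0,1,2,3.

Answer: R R R Y

Derivation:
After move 1 (U'): U=WWWW F=OOGG R=GGRR B=RRBB L=BBOO
After move 2 (F'): F=OGOG U=WWGR R=YGYR D=BOYY L=BWOW
After move 3 (U): U=GWRW F=YGOG R=RRYR B=BWBB L=OGOW
After move 4 (R'): R=RRRY U=GBRB F=YWOW D=BGYG B=YWOB
Query: R face = RRRY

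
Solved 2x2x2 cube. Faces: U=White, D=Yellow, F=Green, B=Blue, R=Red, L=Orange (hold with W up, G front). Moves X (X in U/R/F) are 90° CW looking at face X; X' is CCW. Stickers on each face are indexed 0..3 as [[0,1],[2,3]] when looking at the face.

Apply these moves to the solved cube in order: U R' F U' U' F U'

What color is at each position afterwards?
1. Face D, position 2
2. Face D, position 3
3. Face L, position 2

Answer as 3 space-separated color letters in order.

After move 1 (U): U=WWWW F=RRGG R=BBRR B=OOBB L=GGOO
After move 2 (R'): R=BRBR U=WBWO F=RWGW D=YRYG B=YOYB
After move 3 (F): F=GRWW U=WBOG R=WROR D=BBYG L=GYOR
After move 4 (U'): U=BGWO F=GYWW R=GROR B=WRYB L=YOOR
After move 5 (U'): U=GOBW F=YOWW R=GYOR B=GRYB L=WROR
After move 6 (F): F=WYWO U=GORR R=BYWR D=OGYG L=WBOB
After move 7 (U'): U=ORGR F=WBWO R=WYWR B=BYYB L=GROB
Query 1: D[2] = Y
Query 2: D[3] = G
Query 3: L[2] = O

Answer: Y G O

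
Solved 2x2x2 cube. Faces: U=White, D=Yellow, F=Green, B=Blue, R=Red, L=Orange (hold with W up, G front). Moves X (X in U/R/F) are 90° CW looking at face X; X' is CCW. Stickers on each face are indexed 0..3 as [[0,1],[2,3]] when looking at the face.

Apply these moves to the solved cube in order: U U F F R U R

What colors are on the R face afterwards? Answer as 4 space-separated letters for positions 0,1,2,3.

Answer: R Y O G

Derivation:
After move 1 (U): U=WWWW F=RRGG R=BBRR B=OOBB L=GGOO
After move 2 (U): U=WWWW F=BBGG R=OORR B=GGBB L=RROO
After move 3 (F): F=GBGB U=WWOR R=WOWR D=ROYY L=RYOY
After move 4 (F): F=GGBB U=WWYY R=OORR D=WWYY L=RROO
After move 5 (R): R=RORO U=WGYB F=GWBY D=WBYG B=YGWB
After move 6 (U): U=YWBG F=ROBY R=YGRO B=RRWB L=GWOO
After move 7 (R): R=RYOG U=YOBY F=RBBG D=WWYR B=GRWB
Query: R face = RYOG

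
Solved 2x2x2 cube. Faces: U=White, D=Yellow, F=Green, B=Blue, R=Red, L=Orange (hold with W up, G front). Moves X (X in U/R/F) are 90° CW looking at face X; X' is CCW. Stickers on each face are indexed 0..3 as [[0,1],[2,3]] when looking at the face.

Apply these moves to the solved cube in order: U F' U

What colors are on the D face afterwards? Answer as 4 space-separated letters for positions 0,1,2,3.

After move 1 (U): U=WWWW F=RRGG R=BBRR B=OOBB L=GGOO
After move 2 (F'): F=RGRG U=WWBR R=YBYR D=GOYY L=GWOW
After move 3 (U): U=BWRW F=YBRG R=OOYR B=GWBB L=RGOW
Query: D face = GOYY

Answer: G O Y Y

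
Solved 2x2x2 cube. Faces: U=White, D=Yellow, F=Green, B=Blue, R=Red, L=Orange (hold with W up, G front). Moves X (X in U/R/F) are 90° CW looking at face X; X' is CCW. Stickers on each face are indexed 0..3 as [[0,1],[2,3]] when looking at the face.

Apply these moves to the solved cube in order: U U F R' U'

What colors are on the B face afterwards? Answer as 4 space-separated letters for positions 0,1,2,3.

After move 1 (U): U=WWWW F=RRGG R=BBRR B=OOBB L=GGOO
After move 2 (U): U=WWWW F=BBGG R=OORR B=GGBB L=RROO
After move 3 (F): F=GBGB U=WWOR R=WOWR D=ROYY L=RYOY
After move 4 (R'): R=ORWW U=WBOG F=GWGR D=RBYB B=YGOB
After move 5 (U'): U=BGWO F=RYGR R=GWWW B=OROB L=YGOY
Query: B face = OROB

Answer: O R O B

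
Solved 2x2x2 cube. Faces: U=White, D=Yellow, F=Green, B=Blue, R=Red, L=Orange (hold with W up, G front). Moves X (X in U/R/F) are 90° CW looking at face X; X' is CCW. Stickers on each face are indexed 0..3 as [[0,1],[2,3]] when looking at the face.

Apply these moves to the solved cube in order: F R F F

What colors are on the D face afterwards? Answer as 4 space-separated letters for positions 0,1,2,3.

Answer: G O Y B

Derivation:
After move 1 (F): F=GGGG U=WWOO R=WRWR D=RRYY L=OYOY
After move 2 (R): R=WWRR U=WGOG F=GRGY D=RBYB B=OBWB
After move 3 (F): F=GGYR U=WGYY R=OWGR D=RWYB L=OROB
After move 4 (F): F=YGRG U=WGBR R=YWYR D=GOYB L=OROW
Query: D face = GOYB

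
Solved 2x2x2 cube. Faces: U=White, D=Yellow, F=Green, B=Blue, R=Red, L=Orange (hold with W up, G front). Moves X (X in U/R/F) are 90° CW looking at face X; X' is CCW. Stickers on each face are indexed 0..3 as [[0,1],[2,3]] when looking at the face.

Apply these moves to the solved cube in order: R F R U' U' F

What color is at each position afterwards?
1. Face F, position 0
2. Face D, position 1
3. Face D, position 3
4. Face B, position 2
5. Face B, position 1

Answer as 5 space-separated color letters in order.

Answer: Y O W G R

Derivation:
After move 1 (R): R=RRRR U=WGWG F=GYGY D=YBYB B=WBWB
After move 2 (F): F=GGYY U=WGOO R=WRGR D=RRYB L=OYOB
After move 3 (R): R=GWRR U=WGOY F=GRYB D=RWYW B=OBGB
After move 4 (U'): U=GYWO F=OYYB R=GRRR B=GWGB L=OBOB
After move 5 (U'): U=YOGW F=OBYB R=OYRR B=GRGB L=GWOB
After move 6 (F): F=YOBB U=YOBW R=GYWR D=ROYW L=GROW
Query 1: F[0] = Y
Query 2: D[1] = O
Query 3: D[3] = W
Query 4: B[2] = G
Query 5: B[1] = R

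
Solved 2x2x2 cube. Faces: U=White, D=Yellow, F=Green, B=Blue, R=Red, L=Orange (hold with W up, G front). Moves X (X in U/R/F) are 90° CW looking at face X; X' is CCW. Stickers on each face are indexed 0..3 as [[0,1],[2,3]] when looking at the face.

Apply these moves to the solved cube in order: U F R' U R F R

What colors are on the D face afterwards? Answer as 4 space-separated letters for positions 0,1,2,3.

After move 1 (U): U=WWWW F=RRGG R=BBRR B=OOBB L=GGOO
After move 2 (F): F=GRGR U=WWOG R=WBWR D=RBYY L=GYOY
After move 3 (R'): R=BRWW U=WBOO F=GWGG D=RRYR B=YOBB
After move 4 (U): U=OWOB F=BRGG R=YOWW B=GYBB L=GWOY
After move 5 (R): R=WYWO U=OROG F=BRGR D=RBYG B=BYWB
After move 6 (F): F=GBRR U=ORYW R=OYGO D=WWYG L=GROB
After move 7 (R): R=GOOY U=OBYR F=GWRG D=WWYB B=WYRB
Query: D face = WWYB

Answer: W W Y B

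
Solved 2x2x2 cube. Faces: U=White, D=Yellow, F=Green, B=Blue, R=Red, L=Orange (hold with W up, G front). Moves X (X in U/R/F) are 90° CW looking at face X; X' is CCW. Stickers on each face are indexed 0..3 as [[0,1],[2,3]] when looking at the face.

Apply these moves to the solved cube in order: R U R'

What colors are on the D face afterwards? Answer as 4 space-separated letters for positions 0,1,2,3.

Answer: Y R Y Y

Derivation:
After move 1 (R): R=RRRR U=WGWG F=GYGY D=YBYB B=WBWB
After move 2 (U): U=WWGG F=RRGY R=WBRR B=OOWB L=GYOO
After move 3 (R'): R=BRWR U=WWGO F=RWGG D=YRYY B=BOBB
Query: D face = YRYY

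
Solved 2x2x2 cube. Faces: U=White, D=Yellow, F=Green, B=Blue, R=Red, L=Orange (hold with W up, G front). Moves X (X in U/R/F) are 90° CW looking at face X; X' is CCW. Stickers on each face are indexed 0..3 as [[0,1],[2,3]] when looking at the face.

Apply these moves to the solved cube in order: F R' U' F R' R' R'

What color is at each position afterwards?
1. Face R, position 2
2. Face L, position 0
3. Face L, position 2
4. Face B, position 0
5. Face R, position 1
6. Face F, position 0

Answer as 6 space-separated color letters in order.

After move 1 (F): F=GGGG U=WWOO R=WRWR D=RRYY L=OYOY
After move 2 (R'): R=RRWW U=WBOB F=GWGO D=RGYG B=YBRB
After move 3 (U'): U=BBWO F=OYGO R=GWWW B=RRRB L=YBOY
After move 4 (F): F=GOOY U=BBYB R=WWOW D=WGYG L=YROG
After move 5 (R'): R=WWWO U=BRYR F=GBOB D=WOYY B=GRGB
After move 6 (R'): R=WOWW U=BGYG F=GROR D=WBYB B=YROB
After move 7 (R'): R=OWWW U=BOYY F=GGOG D=WRYR B=BRBB
Query 1: R[2] = W
Query 2: L[0] = Y
Query 3: L[2] = O
Query 4: B[0] = B
Query 5: R[1] = W
Query 6: F[0] = G

Answer: W Y O B W G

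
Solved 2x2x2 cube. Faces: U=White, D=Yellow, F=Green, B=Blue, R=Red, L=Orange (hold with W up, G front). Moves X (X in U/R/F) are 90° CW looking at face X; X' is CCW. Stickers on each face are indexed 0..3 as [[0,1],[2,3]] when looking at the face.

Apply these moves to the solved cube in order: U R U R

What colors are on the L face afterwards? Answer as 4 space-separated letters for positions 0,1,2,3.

After move 1 (U): U=WWWW F=RRGG R=BBRR B=OOBB L=GGOO
After move 2 (R): R=RBRB U=WRWG F=RYGY D=YBYO B=WOWB
After move 3 (U): U=WWGR F=RBGY R=WORB B=GGWB L=RYOO
After move 4 (R): R=RWBO U=WBGY F=RBGO D=YWYG B=RGWB
Query: L face = RYOO

Answer: R Y O O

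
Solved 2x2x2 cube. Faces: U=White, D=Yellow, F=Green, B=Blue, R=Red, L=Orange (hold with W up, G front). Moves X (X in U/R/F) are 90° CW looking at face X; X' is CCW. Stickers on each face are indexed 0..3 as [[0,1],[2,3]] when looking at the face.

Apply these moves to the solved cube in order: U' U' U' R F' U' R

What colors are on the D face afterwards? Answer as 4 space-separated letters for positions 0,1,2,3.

Answer: G W Y B

Derivation:
After move 1 (U'): U=WWWW F=OOGG R=GGRR B=RRBB L=BBOO
After move 2 (U'): U=WWWW F=BBGG R=OORR B=GGBB L=RROO
After move 3 (U'): U=WWWW F=RRGG R=BBRR B=OOBB L=GGOO
After move 4 (R): R=RBRB U=WRWG F=RYGY D=YBYO B=WOWB
After move 5 (F'): F=YYRG U=WRRR R=BBYB D=GOYO L=GGOW
After move 6 (U'): U=RRWR F=GGRG R=YYYB B=BBWB L=WOOW
After move 7 (R): R=YYBY U=RGWG F=GORO D=GWYB B=RBRB
Query: D face = GWYB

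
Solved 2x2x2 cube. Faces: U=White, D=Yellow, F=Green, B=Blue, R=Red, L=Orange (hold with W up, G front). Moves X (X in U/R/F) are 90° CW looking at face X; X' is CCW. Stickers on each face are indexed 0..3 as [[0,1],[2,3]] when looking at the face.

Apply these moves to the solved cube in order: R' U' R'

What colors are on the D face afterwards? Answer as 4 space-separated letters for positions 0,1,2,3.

Answer: Y O Y W

Derivation:
After move 1 (R'): R=RRRR U=WBWB F=GWGW D=YGYG B=YBYB
After move 2 (U'): U=BBWW F=OOGW R=GWRR B=RRYB L=YBOO
After move 3 (R'): R=WRGR U=BYWR F=OBGW D=YOYW B=GRGB
Query: D face = YOYW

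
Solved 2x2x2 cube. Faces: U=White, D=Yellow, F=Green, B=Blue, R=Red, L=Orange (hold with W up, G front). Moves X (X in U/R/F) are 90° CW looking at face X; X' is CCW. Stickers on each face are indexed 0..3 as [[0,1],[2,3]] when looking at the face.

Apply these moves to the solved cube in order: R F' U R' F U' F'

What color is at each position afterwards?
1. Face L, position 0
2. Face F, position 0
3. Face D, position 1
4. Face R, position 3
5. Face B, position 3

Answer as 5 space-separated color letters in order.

After move 1 (R): R=RRRR U=WGWG F=GYGY D=YBYB B=WBWB
After move 2 (F'): F=YYGG U=WGRR R=BRYR D=OOYB L=OGOW
After move 3 (U): U=RWRG F=BRGG R=WBYR B=OGWB L=YYOW
After move 4 (R'): R=BRWY U=RWRO F=BWGG D=ORYG B=BGOB
After move 5 (F): F=GBGW U=RWWY R=RROY D=WBYG L=YOOR
After move 6 (U'): U=WYRW F=YOGW R=GBOY B=RROB L=BGOR
After move 7 (F'): F=OWYG U=WYGO R=BBWY D=GRYG L=BWOR
Query 1: L[0] = B
Query 2: F[0] = O
Query 3: D[1] = R
Query 4: R[3] = Y
Query 5: B[3] = B

Answer: B O R Y B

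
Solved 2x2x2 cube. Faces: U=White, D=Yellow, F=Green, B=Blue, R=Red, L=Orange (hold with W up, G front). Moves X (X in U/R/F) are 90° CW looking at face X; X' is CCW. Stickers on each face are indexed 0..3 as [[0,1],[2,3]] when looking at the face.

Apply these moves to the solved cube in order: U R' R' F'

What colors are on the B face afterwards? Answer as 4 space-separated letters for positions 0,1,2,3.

Answer: G O R B

Derivation:
After move 1 (U): U=WWWW F=RRGG R=BBRR B=OOBB L=GGOO
After move 2 (R'): R=BRBR U=WBWO F=RWGW D=YRYG B=YOYB
After move 3 (R'): R=RRBB U=WYWY F=RBGO D=YWYW B=GORB
After move 4 (F'): F=BORG U=WYRB R=WRYB D=GOYW L=GYOW
Query: B face = GORB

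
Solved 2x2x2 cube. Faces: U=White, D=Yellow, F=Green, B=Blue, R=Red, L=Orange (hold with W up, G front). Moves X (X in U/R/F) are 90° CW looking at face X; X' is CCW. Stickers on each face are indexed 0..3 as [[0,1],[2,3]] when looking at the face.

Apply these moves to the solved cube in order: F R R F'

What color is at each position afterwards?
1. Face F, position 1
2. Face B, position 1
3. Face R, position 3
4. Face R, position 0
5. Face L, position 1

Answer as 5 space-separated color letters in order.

After move 1 (F): F=GGGG U=WWOO R=WRWR D=RRYY L=OYOY
After move 2 (R): R=WWRR U=WGOG F=GRGY D=RBYB B=OBWB
After move 3 (R): R=RWRW U=WROY F=GBGB D=RWYO B=GBGB
After move 4 (F'): F=BBGG U=WRRR R=WWRW D=YYYO L=OYOO
Query 1: F[1] = B
Query 2: B[1] = B
Query 3: R[3] = W
Query 4: R[0] = W
Query 5: L[1] = Y

Answer: B B W W Y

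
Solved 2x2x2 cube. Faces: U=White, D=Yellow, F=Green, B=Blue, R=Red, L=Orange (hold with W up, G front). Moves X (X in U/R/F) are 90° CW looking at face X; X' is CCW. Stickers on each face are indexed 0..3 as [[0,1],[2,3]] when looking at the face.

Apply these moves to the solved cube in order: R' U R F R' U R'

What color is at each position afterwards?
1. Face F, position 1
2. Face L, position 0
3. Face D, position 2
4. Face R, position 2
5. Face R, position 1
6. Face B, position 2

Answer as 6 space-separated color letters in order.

After move 1 (R'): R=RRRR U=WBWB F=GWGW D=YGYG B=YBYB
After move 2 (U): U=WWBB F=RRGW R=YBRR B=OOYB L=GWOO
After move 3 (R): R=RYRB U=WRBW F=RGGG D=YYYO B=BOWB
After move 4 (F): F=GRGG U=WROW R=BYWB D=RRYO L=GYOY
After move 5 (R'): R=YBBW U=WWOB F=GRGW D=RRYG B=OORB
After move 6 (U): U=OWBW F=YBGW R=OOBW B=GYRB L=GROY
After move 7 (R'): R=OWOB U=ORBG F=YWGW D=RBYW B=GYRB
Query 1: F[1] = W
Query 2: L[0] = G
Query 3: D[2] = Y
Query 4: R[2] = O
Query 5: R[1] = W
Query 6: B[2] = R

Answer: W G Y O W R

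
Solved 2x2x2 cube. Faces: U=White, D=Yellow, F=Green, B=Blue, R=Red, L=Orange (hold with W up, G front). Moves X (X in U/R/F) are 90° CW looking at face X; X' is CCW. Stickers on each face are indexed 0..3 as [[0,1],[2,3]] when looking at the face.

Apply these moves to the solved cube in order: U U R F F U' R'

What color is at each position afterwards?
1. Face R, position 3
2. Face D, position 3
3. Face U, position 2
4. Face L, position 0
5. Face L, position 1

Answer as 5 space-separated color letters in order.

Answer: R B W W G

Derivation:
After move 1 (U): U=WWWW F=RRGG R=BBRR B=OOBB L=GGOO
After move 2 (U): U=WWWW F=BBGG R=OORR B=GGBB L=RROO
After move 3 (R): R=RORO U=WBWG F=BYGY D=YBYG B=WGWB
After move 4 (F): F=GBYY U=WBOR R=WOGO D=RRYG L=RYOB
After move 5 (F): F=YGYB U=WBBY R=OORO D=GWYG L=RROR
After move 6 (U'): U=BYWB F=RRYB R=YGRO B=OOWB L=WGOR
After move 7 (R'): R=GOYR U=BWWO F=RYYB D=GRYB B=GOWB
Query 1: R[3] = R
Query 2: D[3] = B
Query 3: U[2] = W
Query 4: L[0] = W
Query 5: L[1] = G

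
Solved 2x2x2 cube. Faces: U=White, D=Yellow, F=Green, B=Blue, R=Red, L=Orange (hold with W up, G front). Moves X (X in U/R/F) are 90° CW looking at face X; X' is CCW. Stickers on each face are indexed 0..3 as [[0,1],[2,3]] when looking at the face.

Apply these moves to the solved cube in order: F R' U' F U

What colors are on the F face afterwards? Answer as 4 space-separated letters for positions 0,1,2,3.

After move 1 (F): F=GGGG U=WWOO R=WRWR D=RRYY L=OYOY
After move 2 (R'): R=RRWW U=WBOB F=GWGO D=RGYG B=YBRB
After move 3 (U'): U=BBWO F=OYGO R=GWWW B=RRRB L=YBOY
After move 4 (F): F=GOOY U=BBYB R=WWOW D=WGYG L=YROG
After move 5 (U): U=YBBB F=WWOY R=RROW B=YRRB L=GOOG
Query: F face = WWOY

Answer: W W O Y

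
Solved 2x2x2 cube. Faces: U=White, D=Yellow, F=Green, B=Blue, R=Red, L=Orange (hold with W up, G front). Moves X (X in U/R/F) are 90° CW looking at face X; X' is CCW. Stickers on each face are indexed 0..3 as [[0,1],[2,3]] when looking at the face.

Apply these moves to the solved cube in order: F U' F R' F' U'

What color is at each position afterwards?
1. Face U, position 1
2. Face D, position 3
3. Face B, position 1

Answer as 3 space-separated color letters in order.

After move 1 (F): F=GGGG U=WWOO R=WRWR D=RRYY L=OYOY
After move 2 (U'): U=WOWO F=OYGG R=GGWR B=WRBB L=BBOY
After move 3 (F): F=GOGY U=WOYB R=WGOR D=WGYY L=BROR
After move 4 (R'): R=GRWO U=WBYW F=GOGB D=WOYY B=YRGB
After move 5 (F'): F=OBGG U=WBGW R=ORWO D=RRYY L=BWOY
After move 6 (U'): U=BWWG F=BWGG R=OBWO B=ORGB L=YROY
Query 1: U[1] = W
Query 2: D[3] = Y
Query 3: B[1] = R

Answer: W Y R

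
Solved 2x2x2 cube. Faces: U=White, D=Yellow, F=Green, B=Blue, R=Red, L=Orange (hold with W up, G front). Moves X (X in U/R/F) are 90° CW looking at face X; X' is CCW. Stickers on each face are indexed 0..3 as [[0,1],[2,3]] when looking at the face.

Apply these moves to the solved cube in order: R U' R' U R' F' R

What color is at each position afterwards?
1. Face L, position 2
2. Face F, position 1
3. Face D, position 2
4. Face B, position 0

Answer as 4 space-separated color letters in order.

Answer: O O Y B

Derivation:
After move 1 (R): R=RRRR U=WGWG F=GYGY D=YBYB B=WBWB
After move 2 (U'): U=GGWW F=OOGY R=GYRR B=RRWB L=WBOO
After move 3 (R'): R=YRGR U=GWWR F=OGGW D=YOYY B=BRBB
After move 4 (U): U=WGRW F=YRGW R=BRGR B=WBBB L=OGOO
After move 5 (R'): R=RRBG U=WBRW F=YGGW D=YRYW B=YBOB
After move 6 (F'): F=GWYG U=WBRB R=RRYG D=GOYW L=OWOR
After move 7 (R): R=YRGR U=WWRG F=GOYW D=GOYY B=BBBB
Query 1: L[2] = O
Query 2: F[1] = O
Query 3: D[2] = Y
Query 4: B[0] = B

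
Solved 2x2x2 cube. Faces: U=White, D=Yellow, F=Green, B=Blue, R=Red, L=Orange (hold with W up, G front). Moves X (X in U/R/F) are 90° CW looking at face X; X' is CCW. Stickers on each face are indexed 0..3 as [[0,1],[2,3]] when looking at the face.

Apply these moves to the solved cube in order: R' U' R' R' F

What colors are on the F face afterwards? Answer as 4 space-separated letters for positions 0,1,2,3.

Answer: G O R Y

Derivation:
After move 1 (R'): R=RRRR U=WBWB F=GWGW D=YGYG B=YBYB
After move 2 (U'): U=BBWW F=OOGW R=GWRR B=RRYB L=YBOO
After move 3 (R'): R=WRGR U=BYWR F=OBGW D=YOYW B=GRGB
After move 4 (R'): R=RRWG U=BGWG F=OYGR D=YBYW B=WROB
After move 5 (F): F=GORY U=BGOB R=WRGG D=WRYW L=YYOB
Query: F face = GORY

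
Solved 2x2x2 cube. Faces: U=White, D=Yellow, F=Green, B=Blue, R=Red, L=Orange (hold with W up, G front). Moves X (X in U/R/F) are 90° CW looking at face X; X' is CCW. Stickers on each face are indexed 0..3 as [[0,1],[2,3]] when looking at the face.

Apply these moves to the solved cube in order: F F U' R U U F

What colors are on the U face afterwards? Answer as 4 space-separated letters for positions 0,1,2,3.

After move 1 (F): F=GGGG U=WWOO R=WRWR D=RRYY L=OYOY
After move 2 (F): F=GGGG U=WWYY R=OROR D=WWYY L=OROR
After move 3 (U'): U=WYWY F=ORGG R=GGOR B=ORBB L=BBOR
After move 4 (R): R=OGRG U=WRWG F=OWGY D=WBYO B=YRYB
After move 5 (U): U=WWGR F=OGGY R=YRRG B=BBYB L=OWOR
After move 6 (U): U=GWRW F=YRGY R=BBRG B=OWYB L=OGOR
After move 7 (F): F=GYYR U=GWRG R=RBWG D=RBYO L=OWOB
Query: U face = GWRG

Answer: G W R G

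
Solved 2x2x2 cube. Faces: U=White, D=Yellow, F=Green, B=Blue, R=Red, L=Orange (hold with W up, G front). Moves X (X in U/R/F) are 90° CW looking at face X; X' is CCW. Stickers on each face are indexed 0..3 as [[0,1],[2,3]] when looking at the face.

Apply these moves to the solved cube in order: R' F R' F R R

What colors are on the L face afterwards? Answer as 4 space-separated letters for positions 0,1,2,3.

After move 1 (R'): R=RRRR U=WBWB F=GWGW D=YGYG B=YBYB
After move 2 (F): F=GGWW U=WBOO R=WRBR D=RRYG L=OYOG
After move 3 (R'): R=RRWB U=WYOY F=GBWO D=RGYW B=GBRB
After move 4 (F): F=WGOB U=WYGY R=ORYB D=WRYW L=OROG
After move 5 (R): R=YOBR U=WGGB F=WROW D=WRYG B=YBYB
After move 6 (R): R=BYRO U=WRGW F=WROG D=WYYY B=BBGB
Query: L face = OROG

Answer: O R O G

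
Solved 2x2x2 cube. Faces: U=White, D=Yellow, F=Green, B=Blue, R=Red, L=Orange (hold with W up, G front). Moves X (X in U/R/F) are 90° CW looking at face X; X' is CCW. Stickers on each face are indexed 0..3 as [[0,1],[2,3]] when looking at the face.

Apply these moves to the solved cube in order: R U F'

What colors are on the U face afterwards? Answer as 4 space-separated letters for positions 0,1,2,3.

Answer: W W W R

Derivation:
After move 1 (R): R=RRRR U=WGWG F=GYGY D=YBYB B=WBWB
After move 2 (U): U=WWGG F=RRGY R=WBRR B=OOWB L=GYOO
After move 3 (F'): F=RYRG U=WWWR R=BBYR D=YOYB L=GGOG
Query: U face = WWWR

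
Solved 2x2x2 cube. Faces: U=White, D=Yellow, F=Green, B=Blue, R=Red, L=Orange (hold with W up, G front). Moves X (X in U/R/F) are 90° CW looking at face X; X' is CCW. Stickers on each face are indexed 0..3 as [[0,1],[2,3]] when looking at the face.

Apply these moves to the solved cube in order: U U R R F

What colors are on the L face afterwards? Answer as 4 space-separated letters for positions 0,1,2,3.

Answer: R Y O W

Derivation:
After move 1 (U): U=WWWW F=RRGG R=BBRR B=OOBB L=GGOO
After move 2 (U): U=WWWW F=BBGG R=OORR B=GGBB L=RROO
After move 3 (R): R=RORO U=WBWG F=BYGY D=YBYG B=WGWB
After move 4 (R): R=RROO U=WYWY F=BBGG D=YWYW B=GGBB
After move 5 (F): F=GBGB U=WYOR R=WRYO D=ORYW L=RYOW
Query: L face = RYOW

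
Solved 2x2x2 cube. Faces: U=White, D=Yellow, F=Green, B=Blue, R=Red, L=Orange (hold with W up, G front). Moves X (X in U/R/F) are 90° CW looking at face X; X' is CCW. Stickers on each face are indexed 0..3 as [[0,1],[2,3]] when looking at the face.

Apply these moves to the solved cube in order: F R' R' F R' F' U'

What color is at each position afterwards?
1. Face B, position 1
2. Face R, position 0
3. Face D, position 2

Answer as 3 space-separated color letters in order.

After move 1 (F): F=GGGG U=WWOO R=WRWR D=RRYY L=OYOY
After move 2 (R'): R=RRWW U=WBOB F=GWGO D=RGYG B=YBRB
After move 3 (R'): R=RWRW U=WROY F=GBGB D=RWYO B=GBGB
After move 4 (F): F=GGBB U=WRYY R=OWYW D=RRYO L=OROW
After move 5 (R'): R=WWOY U=WGYG F=GRBY D=RGYB B=OBRB
After move 6 (F'): F=RYGB U=WGWO R=GWRY D=RWYB L=OGOY
After move 7 (U'): U=GOWW F=OGGB R=RYRY B=GWRB L=OBOY
Query 1: B[1] = W
Query 2: R[0] = R
Query 3: D[2] = Y

Answer: W R Y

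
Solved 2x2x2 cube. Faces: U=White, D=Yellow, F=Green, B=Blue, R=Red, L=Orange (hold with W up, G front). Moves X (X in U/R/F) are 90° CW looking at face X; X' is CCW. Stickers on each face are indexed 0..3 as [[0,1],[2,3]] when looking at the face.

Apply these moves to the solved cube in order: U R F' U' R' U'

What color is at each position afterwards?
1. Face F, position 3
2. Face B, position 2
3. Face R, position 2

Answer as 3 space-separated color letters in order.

After move 1 (U): U=WWWW F=RRGG R=BBRR B=OOBB L=GGOO
After move 2 (R): R=RBRB U=WRWG F=RYGY D=YBYO B=WOWB
After move 3 (F'): F=YYRG U=WRRR R=BBYB D=GOYO L=GGOW
After move 4 (U'): U=RRWR F=GGRG R=YYYB B=BBWB L=WOOW
After move 5 (R'): R=YBYY U=RWWB F=GRRR D=GGYG B=OBOB
After move 6 (U'): U=WBRW F=WORR R=GRYY B=YBOB L=OBOW
Query 1: F[3] = R
Query 2: B[2] = O
Query 3: R[2] = Y

Answer: R O Y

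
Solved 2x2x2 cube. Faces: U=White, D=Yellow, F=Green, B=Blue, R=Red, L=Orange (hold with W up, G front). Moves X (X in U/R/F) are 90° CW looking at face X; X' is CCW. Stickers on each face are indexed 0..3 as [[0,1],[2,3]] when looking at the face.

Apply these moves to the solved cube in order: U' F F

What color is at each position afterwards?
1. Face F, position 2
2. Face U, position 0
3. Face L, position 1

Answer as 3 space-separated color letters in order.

Answer: O W R

Derivation:
After move 1 (U'): U=WWWW F=OOGG R=GGRR B=RRBB L=BBOO
After move 2 (F): F=GOGO U=WWOB R=WGWR D=RGYY L=BYOY
After move 3 (F): F=GGOO U=WWYY R=OGBR D=WWYY L=BROG
Query 1: F[2] = O
Query 2: U[0] = W
Query 3: L[1] = R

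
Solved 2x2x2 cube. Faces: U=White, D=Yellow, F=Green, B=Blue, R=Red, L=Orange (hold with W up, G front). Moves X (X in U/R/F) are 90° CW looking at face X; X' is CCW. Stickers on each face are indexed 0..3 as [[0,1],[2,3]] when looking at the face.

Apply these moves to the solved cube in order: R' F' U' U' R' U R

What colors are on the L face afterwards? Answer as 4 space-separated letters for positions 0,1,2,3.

After move 1 (R'): R=RRRR U=WBWB F=GWGW D=YGYG B=YBYB
After move 2 (F'): F=WWGG U=WBRR R=GRYR D=OOYG L=OBOW
After move 3 (U'): U=BRWR F=OBGG R=WWYR B=GRYB L=YBOW
After move 4 (U'): U=RRBW F=YBGG R=OBYR B=WWYB L=GROW
After move 5 (R'): R=BROY U=RYBW F=YRGW D=OBYG B=GWOB
After move 6 (U): U=BRWY F=BRGW R=GWOY B=GROB L=YROW
After move 7 (R): R=OGYW U=BRWW F=BBGG D=OOYG B=YRRB
Query: L face = YROW

Answer: Y R O W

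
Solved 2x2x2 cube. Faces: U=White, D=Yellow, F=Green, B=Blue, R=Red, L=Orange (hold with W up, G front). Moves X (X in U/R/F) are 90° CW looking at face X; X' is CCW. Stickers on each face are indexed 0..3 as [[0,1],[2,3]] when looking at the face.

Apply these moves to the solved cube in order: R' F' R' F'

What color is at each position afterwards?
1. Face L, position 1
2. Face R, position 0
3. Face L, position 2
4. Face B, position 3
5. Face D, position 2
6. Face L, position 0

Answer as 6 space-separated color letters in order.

After move 1 (R'): R=RRRR U=WBWB F=GWGW D=YGYG B=YBYB
After move 2 (F'): F=WWGG U=WBRR R=GRYR D=OOYG L=OBOW
After move 3 (R'): R=RRGY U=WYRY F=WBGR D=OWYG B=GBOB
After move 4 (F'): F=BRWG U=WYRG R=WROY D=BWYG L=OYOR
Query 1: L[1] = Y
Query 2: R[0] = W
Query 3: L[2] = O
Query 4: B[3] = B
Query 5: D[2] = Y
Query 6: L[0] = O

Answer: Y W O B Y O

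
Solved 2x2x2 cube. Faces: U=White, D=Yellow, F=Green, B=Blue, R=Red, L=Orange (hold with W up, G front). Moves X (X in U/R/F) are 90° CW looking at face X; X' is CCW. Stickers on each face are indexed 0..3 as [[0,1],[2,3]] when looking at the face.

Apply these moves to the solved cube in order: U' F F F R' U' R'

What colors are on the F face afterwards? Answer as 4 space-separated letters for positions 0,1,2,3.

Answer: B R O G

Derivation:
After move 1 (U'): U=WWWW F=OOGG R=GGRR B=RRBB L=BBOO
After move 2 (F): F=GOGO U=WWOB R=WGWR D=RGYY L=BYOY
After move 3 (F): F=GGOO U=WWYY R=OGBR D=WWYY L=BROG
After move 4 (F): F=OGOG U=WWGR R=YGYR D=BOYY L=BWOW
After move 5 (R'): R=GRYY U=WBGR F=OWOR D=BGYG B=YROB
After move 6 (U'): U=BRWG F=BWOR R=OWYY B=GROB L=YROW
After move 7 (R'): R=WYOY U=BOWG F=BROG D=BWYR B=GRGB
Query: F face = BROG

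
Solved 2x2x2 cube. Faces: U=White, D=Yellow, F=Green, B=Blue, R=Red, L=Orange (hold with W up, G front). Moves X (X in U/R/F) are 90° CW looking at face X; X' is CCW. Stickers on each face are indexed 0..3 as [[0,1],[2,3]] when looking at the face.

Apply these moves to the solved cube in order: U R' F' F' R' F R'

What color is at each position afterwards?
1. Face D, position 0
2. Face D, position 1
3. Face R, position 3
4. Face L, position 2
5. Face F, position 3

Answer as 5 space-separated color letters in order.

After move 1 (U): U=WWWW F=RRGG R=BBRR B=OOBB L=GGOO
After move 2 (R'): R=BRBR U=WBWO F=RWGW D=YRYG B=YOYB
After move 3 (F'): F=WWRG U=WBBB R=RRYR D=GOYG L=GOOW
After move 4 (F'): F=WGWR U=WBRY R=ORGR D=OWYG L=GBOB
After move 5 (R'): R=RROG U=WYRY F=WBWY D=OGYR B=GOWB
After move 6 (F): F=WWYB U=WYBB R=RRYG D=ORYR L=GOOG
After move 7 (R'): R=RGRY U=WWBG F=WYYB D=OWYB B=RORB
Query 1: D[0] = O
Query 2: D[1] = W
Query 3: R[3] = Y
Query 4: L[2] = O
Query 5: F[3] = B

Answer: O W Y O B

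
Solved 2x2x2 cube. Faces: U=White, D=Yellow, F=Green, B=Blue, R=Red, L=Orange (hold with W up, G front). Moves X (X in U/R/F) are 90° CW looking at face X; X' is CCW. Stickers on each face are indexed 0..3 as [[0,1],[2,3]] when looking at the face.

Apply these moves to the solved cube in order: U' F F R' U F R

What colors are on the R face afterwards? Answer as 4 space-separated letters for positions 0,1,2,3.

After move 1 (U'): U=WWWW F=OOGG R=GGRR B=RRBB L=BBOO
After move 2 (F): F=GOGO U=WWOB R=WGWR D=RGYY L=BYOY
After move 3 (F): F=GGOO U=WWYY R=OGBR D=WWYY L=BROG
After move 4 (R'): R=GROB U=WBYR F=GWOY D=WGYO B=YRWB
After move 5 (U): U=YWRB F=GROY R=YROB B=BRWB L=GWOG
After move 6 (F): F=OGYR U=YWGW R=RRBB D=OYYO L=GWOG
After move 7 (R): R=BRBR U=YGGR F=OYYO D=OWYB B=WRWB
Query: R face = BRBR

Answer: B R B R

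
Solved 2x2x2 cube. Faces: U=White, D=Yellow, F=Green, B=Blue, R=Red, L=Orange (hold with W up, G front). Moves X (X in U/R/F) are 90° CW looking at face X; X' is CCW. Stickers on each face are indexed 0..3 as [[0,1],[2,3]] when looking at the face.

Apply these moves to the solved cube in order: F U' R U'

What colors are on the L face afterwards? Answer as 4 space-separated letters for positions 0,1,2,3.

Answer: O R O Y

Derivation:
After move 1 (F): F=GGGG U=WWOO R=WRWR D=RRYY L=OYOY
After move 2 (U'): U=WOWO F=OYGG R=GGWR B=WRBB L=BBOY
After move 3 (R): R=WGRG U=WYWG F=ORGY D=RBYW B=OROB
After move 4 (U'): U=YGWW F=BBGY R=ORRG B=WGOB L=OROY
Query: L face = OROY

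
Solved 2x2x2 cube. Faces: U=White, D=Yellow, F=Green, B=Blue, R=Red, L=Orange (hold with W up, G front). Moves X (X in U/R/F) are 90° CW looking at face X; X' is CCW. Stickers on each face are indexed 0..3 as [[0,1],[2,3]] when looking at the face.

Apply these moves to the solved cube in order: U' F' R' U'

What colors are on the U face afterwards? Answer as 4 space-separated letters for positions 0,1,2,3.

After move 1 (U'): U=WWWW F=OOGG R=GGRR B=RRBB L=BBOO
After move 2 (F'): F=OGOG U=WWGR R=YGYR D=BOYY L=BWOW
After move 3 (R'): R=GRYY U=WBGR F=OWOR D=BGYG B=YROB
After move 4 (U'): U=BRWG F=BWOR R=OWYY B=GROB L=YROW
Query: U face = BRWG

Answer: B R W G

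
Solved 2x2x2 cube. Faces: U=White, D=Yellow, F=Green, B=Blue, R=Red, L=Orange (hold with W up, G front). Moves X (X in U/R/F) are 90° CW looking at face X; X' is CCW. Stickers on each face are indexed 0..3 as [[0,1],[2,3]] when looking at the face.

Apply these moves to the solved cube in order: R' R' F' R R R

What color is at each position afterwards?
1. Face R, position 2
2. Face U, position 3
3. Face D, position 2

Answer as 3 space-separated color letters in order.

After move 1 (R'): R=RRRR U=WBWB F=GWGW D=YGYG B=YBYB
After move 2 (R'): R=RRRR U=WYWY F=GBGB D=YWYW B=GBGB
After move 3 (F'): F=BBGG U=WYRR R=WRYR D=OOYW L=OYOW
After move 4 (R): R=YWRR U=WBRG F=BOGW D=OGYG B=RBYB
After move 5 (R): R=RYRW U=WORW F=BGGG D=OYYR B=GBBB
After move 6 (R): R=RRWY U=WGRG F=BYGR D=OBYG B=WBOB
Query 1: R[2] = W
Query 2: U[3] = G
Query 3: D[2] = Y

Answer: W G Y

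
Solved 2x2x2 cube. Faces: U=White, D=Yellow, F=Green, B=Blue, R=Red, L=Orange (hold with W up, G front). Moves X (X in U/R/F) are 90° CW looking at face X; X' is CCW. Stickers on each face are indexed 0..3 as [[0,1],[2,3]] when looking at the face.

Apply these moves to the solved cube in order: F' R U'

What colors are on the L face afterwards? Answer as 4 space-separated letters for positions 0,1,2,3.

Answer: R B O W

Derivation:
After move 1 (F'): F=GGGG U=WWRR R=YRYR D=OOYY L=OWOW
After move 2 (R): R=YYRR U=WGRG F=GOGY D=OBYB B=RBWB
After move 3 (U'): U=GGWR F=OWGY R=GORR B=YYWB L=RBOW
Query: L face = RBOW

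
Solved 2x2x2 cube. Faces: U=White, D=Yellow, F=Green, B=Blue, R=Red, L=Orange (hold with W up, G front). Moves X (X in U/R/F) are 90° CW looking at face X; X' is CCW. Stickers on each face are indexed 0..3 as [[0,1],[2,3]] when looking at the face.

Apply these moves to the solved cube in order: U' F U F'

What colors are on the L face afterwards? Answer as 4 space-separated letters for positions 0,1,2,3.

After move 1 (U'): U=WWWW F=OOGG R=GGRR B=RRBB L=BBOO
After move 2 (F): F=GOGO U=WWOB R=WGWR D=RGYY L=BYOY
After move 3 (U): U=OWBW F=WGGO R=RRWR B=BYBB L=GOOY
After move 4 (F'): F=GOWG U=OWRW R=GRRR D=OYYY L=GWOB
Query: L face = GWOB

Answer: G W O B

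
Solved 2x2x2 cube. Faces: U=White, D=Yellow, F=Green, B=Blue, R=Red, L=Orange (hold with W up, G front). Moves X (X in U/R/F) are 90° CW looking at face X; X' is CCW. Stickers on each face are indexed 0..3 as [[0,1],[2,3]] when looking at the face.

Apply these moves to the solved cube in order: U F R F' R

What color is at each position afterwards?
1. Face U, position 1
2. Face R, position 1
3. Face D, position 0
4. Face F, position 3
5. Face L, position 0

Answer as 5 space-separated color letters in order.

After move 1 (U): U=WWWW F=RRGG R=BBRR B=OOBB L=GGOO
After move 2 (F): F=GRGR U=WWOG R=WBWR D=RBYY L=GYOY
After move 3 (R): R=WWRB U=WROR F=GBGY D=RBYO B=GOWB
After move 4 (F'): F=BYGG U=WRWR R=BWRB D=YYYO L=GROO
After move 5 (R): R=RBBW U=WYWG F=BYGO D=YWYG B=RORB
Query 1: U[1] = Y
Query 2: R[1] = B
Query 3: D[0] = Y
Query 4: F[3] = O
Query 5: L[0] = G

Answer: Y B Y O G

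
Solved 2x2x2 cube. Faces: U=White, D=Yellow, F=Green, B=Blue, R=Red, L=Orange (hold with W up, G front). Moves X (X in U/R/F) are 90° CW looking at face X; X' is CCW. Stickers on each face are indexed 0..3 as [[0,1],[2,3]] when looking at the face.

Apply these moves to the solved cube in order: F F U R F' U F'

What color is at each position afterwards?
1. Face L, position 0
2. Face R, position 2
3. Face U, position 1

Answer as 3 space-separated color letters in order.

After move 1 (F): F=GGGG U=WWOO R=WRWR D=RRYY L=OYOY
After move 2 (F): F=GGGG U=WWYY R=OROR D=WWYY L=OROR
After move 3 (U): U=YWYW F=ORGG R=BBOR B=ORBB L=GGOR
After move 4 (R): R=OBRB U=YRYG F=OWGY D=WBYO B=WRWB
After move 5 (F'): F=WYOG U=YROR R=BBWB D=GRYO L=GGOY
After move 6 (U): U=OYRR F=BBOG R=WRWB B=GGWB L=WYOY
After move 7 (F'): F=BGBO U=OYWW R=RRGB D=YYYO L=WROR
Query 1: L[0] = W
Query 2: R[2] = G
Query 3: U[1] = Y

Answer: W G Y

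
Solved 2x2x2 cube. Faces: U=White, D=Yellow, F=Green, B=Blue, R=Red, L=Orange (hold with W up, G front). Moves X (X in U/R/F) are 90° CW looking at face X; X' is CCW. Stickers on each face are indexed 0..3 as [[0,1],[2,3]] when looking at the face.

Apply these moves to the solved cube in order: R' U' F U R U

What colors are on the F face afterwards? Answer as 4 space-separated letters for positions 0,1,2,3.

Answer: W R W G

Derivation:
After move 1 (R'): R=RRRR U=WBWB F=GWGW D=YGYG B=YBYB
After move 2 (U'): U=BBWW F=OOGW R=GWRR B=RRYB L=YBOO
After move 3 (F): F=GOWO U=BBOB R=WWWR D=RGYG L=YYOG
After move 4 (U): U=OBBB F=WWWO R=RRWR B=YYYB L=GOOG
After move 5 (R): R=WRRR U=OWBO F=WGWG D=RYYY B=BYBB
After move 6 (U): U=BOOW F=WRWG R=BYRR B=GOBB L=WGOG
Query: F face = WRWG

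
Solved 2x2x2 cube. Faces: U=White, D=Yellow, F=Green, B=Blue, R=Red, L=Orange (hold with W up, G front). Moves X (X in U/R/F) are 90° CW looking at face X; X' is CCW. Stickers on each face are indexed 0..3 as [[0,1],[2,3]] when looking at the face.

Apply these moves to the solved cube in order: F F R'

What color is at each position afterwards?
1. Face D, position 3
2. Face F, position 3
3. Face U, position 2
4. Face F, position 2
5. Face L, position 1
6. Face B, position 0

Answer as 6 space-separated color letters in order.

After move 1 (F): F=GGGG U=WWOO R=WRWR D=RRYY L=OYOY
After move 2 (F): F=GGGG U=WWYY R=OROR D=WWYY L=OROR
After move 3 (R'): R=RROO U=WBYB F=GWGY D=WGYG B=YBWB
Query 1: D[3] = G
Query 2: F[3] = Y
Query 3: U[2] = Y
Query 4: F[2] = G
Query 5: L[1] = R
Query 6: B[0] = Y

Answer: G Y Y G R Y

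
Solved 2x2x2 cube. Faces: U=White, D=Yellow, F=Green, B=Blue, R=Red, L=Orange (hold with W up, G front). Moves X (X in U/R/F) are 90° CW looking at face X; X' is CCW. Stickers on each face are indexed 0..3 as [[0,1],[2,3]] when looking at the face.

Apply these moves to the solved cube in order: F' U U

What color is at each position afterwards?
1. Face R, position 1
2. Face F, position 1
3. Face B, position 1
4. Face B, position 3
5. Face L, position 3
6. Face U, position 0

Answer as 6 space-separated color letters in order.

After move 1 (F'): F=GGGG U=WWRR R=YRYR D=OOYY L=OWOW
After move 2 (U): U=RWRW F=YRGG R=BBYR B=OWBB L=GGOW
After move 3 (U): U=RRWW F=BBGG R=OWYR B=GGBB L=YROW
Query 1: R[1] = W
Query 2: F[1] = B
Query 3: B[1] = G
Query 4: B[3] = B
Query 5: L[3] = W
Query 6: U[0] = R

Answer: W B G B W R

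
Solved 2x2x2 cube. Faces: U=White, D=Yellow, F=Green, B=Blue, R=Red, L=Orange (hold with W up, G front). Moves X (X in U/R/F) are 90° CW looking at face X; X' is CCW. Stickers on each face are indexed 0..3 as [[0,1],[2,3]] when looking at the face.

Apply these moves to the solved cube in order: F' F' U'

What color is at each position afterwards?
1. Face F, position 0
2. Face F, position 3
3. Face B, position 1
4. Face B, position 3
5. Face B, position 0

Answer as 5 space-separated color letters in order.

Answer: O G R B O

Derivation:
After move 1 (F'): F=GGGG U=WWRR R=YRYR D=OOYY L=OWOW
After move 2 (F'): F=GGGG U=WWYY R=OROR D=WWYY L=OROR
After move 3 (U'): U=WYWY F=ORGG R=GGOR B=ORBB L=BBOR
Query 1: F[0] = O
Query 2: F[3] = G
Query 3: B[1] = R
Query 4: B[3] = B
Query 5: B[0] = O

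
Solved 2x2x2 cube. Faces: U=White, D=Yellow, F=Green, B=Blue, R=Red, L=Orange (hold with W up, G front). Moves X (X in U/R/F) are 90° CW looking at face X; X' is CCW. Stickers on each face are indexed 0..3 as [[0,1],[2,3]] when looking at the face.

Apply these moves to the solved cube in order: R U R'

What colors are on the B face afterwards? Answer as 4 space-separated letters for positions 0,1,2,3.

After move 1 (R): R=RRRR U=WGWG F=GYGY D=YBYB B=WBWB
After move 2 (U): U=WWGG F=RRGY R=WBRR B=OOWB L=GYOO
After move 3 (R'): R=BRWR U=WWGO F=RWGG D=YRYY B=BOBB
Query: B face = BOBB

Answer: B O B B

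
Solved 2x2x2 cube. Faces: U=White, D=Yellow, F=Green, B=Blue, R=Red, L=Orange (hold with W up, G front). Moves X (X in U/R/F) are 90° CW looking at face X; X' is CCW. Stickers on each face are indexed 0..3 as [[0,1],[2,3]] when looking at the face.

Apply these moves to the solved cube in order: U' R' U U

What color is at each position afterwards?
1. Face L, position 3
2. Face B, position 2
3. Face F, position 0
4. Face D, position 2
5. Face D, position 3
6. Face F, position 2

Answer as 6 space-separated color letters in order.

Answer: O Y Y Y G G

Derivation:
After move 1 (U'): U=WWWW F=OOGG R=GGRR B=RRBB L=BBOO
After move 2 (R'): R=GRGR U=WBWR F=OWGW D=YOYG B=YRYB
After move 3 (U): U=WWRB F=GRGW R=YRGR B=BBYB L=OWOO
After move 4 (U): U=RWBW F=YRGW R=BBGR B=OWYB L=GROO
Query 1: L[3] = O
Query 2: B[2] = Y
Query 3: F[0] = Y
Query 4: D[2] = Y
Query 5: D[3] = G
Query 6: F[2] = G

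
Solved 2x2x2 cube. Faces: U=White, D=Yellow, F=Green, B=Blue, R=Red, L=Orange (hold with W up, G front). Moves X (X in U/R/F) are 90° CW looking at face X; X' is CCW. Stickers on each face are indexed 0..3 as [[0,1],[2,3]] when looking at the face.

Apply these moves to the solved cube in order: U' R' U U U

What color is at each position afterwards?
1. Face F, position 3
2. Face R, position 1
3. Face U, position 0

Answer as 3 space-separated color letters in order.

After move 1 (U'): U=WWWW F=OOGG R=GGRR B=RRBB L=BBOO
After move 2 (R'): R=GRGR U=WBWR F=OWGW D=YOYG B=YRYB
After move 3 (U): U=WWRB F=GRGW R=YRGR B=BBYB L=OWOO
After move 4 (U): U=RWBW F=YRGW R=BBGR B=OWYB L=GROO
After move 5 (U): U=BRWW F=BBGW R=OWGR B=GRYB L=YROO
Query 1: F[3] = W
Query 2: R[1] = W
Query 3: U[0] = B

Answer: W W B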